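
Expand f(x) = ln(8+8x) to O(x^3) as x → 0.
log(8) + x - x**2/2 + O(x**3)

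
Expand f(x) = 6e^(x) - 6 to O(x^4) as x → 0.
6*x + 3*x**2 + x**3 + O(x**4)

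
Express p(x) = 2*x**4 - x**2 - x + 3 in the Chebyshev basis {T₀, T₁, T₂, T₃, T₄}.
(13/4)T₀ - T₁ + (1/2)T₂ + (1/4)T₄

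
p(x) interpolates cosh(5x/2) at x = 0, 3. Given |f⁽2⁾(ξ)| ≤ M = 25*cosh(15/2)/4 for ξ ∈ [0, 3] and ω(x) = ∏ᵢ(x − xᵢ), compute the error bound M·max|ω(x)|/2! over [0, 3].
225*cosh(15/2)/32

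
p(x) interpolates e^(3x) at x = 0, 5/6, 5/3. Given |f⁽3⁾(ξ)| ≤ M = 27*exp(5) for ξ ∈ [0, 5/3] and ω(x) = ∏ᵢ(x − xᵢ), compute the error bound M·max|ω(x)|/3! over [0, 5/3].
125*sqrt(3)*exp(5)/216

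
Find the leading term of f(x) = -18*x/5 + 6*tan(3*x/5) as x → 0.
54*x**3/125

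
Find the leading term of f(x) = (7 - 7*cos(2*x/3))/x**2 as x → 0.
14/9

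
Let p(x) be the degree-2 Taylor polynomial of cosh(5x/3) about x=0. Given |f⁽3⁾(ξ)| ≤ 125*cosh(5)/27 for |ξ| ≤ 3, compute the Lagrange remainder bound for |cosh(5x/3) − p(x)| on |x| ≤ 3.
125*cosh(5)/6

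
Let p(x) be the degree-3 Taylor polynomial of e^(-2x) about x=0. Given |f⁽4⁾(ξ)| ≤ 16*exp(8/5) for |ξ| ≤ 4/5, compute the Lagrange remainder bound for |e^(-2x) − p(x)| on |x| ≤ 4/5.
512*exp(8/5)/1875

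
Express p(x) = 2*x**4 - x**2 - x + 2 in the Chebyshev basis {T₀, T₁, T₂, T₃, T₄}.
(9/4)T₀ - T₁ + (1/2)T₂ + (1/4)T₄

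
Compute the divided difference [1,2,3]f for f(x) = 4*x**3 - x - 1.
24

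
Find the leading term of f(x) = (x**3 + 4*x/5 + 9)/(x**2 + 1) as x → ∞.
x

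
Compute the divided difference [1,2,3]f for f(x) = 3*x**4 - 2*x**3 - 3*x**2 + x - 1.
60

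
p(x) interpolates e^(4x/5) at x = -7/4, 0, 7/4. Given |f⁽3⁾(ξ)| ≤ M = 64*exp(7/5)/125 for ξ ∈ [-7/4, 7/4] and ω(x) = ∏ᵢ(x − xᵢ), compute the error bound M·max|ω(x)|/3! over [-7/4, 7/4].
343*sqrt(3)*exp(7/5)/3375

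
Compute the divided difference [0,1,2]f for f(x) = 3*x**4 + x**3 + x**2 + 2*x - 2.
25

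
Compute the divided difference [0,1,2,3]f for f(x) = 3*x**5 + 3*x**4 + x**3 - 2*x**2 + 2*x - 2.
94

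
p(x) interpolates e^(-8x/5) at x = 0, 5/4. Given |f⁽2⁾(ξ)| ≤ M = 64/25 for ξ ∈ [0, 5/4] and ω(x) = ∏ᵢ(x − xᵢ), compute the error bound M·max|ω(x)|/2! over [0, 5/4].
1/2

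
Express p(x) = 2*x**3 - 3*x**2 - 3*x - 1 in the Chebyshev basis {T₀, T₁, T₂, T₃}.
(-5/2)T₀ + (-3/2)T₁ + (-3/2)T₂ + (1/2)T₃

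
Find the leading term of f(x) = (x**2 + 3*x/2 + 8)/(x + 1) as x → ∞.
x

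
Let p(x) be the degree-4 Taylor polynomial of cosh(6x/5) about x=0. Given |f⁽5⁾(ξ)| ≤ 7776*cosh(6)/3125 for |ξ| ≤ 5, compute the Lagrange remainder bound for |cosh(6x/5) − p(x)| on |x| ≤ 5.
324*cosh(6)/5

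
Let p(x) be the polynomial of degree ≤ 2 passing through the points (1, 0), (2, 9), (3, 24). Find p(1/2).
-9/4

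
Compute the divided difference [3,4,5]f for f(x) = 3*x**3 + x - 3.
36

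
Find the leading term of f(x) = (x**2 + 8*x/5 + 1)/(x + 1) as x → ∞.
x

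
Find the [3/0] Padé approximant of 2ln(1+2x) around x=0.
4*x*(4*x**2 - 3*x + 3)/3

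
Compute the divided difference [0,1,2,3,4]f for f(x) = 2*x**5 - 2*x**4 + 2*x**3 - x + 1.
18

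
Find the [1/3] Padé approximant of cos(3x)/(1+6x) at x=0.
(1 - 5*x/8)/(387*x**3/16 + 3*x**2/4 + 43*x/8 + 1)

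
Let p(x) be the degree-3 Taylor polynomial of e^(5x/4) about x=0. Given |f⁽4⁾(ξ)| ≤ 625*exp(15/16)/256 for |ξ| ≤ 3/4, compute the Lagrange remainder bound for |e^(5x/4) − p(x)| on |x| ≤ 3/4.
16875*exp(15/16)/524288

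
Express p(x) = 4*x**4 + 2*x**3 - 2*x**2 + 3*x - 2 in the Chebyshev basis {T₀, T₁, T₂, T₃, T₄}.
(-3/2)T₀ + (9/2)T₁ + T₂ + (1/2)T₃ + (1/2)T₄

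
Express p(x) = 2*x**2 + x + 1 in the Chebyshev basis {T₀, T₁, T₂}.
(2)T₀ + T₁ + T₂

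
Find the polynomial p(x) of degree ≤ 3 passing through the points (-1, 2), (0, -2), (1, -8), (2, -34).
-3*x**3 - x**2 - 2*x - 2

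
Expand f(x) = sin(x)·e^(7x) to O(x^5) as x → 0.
x + 7*x**2 + 73*x**3/3 + 56*x**4 + O(x**5)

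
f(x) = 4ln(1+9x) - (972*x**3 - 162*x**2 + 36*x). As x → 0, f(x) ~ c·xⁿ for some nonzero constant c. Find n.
4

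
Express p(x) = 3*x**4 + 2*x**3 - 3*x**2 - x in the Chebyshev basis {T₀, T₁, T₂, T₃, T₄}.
(-3/8)T₀ + (1/2)T₁ + (1/2)T₃ + (3/8)T₄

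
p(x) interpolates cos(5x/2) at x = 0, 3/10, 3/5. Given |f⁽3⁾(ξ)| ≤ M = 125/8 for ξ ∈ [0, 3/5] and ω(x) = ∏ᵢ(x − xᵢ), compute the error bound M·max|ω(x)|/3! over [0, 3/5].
sqrt(3)/64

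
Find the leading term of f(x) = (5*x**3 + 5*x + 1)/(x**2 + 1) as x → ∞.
5*x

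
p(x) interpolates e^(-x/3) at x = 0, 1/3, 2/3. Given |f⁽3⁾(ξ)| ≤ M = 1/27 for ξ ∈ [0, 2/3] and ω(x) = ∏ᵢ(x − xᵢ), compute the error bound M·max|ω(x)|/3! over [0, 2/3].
sqrt(3)/19683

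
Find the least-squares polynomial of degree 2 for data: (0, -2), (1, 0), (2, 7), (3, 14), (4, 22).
-87/35 + (97/35)x + (6/7)x²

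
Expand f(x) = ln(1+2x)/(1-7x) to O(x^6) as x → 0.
2*x + 12*x**2 + 260*x**3/3 + 1808*x**4/3 + 63376*x**5/15 + O(x**6)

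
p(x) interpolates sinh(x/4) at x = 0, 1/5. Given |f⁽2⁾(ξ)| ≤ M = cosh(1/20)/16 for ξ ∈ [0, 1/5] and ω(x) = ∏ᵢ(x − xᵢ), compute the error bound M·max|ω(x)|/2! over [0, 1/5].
cosh(1/20)/3200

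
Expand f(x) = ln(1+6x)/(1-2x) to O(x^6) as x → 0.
6*x - 6*x**2 + 60*x**3 - 204*x**4 + 5736*x**5/5 + O(x**6)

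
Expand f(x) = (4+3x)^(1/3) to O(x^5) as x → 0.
2**(2/3) + 2**(2/3)*x/4 - 2**(2/3)*x**2/16 + 5*2**(2/3)*x**3/192 - 5*2**(2/3)*x**4/384 + O(x**5)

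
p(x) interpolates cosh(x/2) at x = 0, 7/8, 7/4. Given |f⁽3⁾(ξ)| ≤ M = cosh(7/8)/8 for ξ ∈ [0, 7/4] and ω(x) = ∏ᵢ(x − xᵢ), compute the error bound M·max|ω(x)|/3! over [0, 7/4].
343*sqrt(3)*cosh(7/8)/110592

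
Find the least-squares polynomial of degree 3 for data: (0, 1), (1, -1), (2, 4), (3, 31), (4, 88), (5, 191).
43/42 + (-535/252)x + (-89/42)x² + (73/36)x³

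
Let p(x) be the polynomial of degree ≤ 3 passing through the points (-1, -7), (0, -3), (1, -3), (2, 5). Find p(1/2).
-13/4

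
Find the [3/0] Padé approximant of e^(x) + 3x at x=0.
x**3/6 + x**2/2 + 4*x + 1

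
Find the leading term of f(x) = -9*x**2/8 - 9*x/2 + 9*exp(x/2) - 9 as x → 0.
3*x**3/16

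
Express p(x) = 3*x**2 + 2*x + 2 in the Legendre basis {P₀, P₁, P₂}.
(3)P₀ + (2)P₁ + (2)P₂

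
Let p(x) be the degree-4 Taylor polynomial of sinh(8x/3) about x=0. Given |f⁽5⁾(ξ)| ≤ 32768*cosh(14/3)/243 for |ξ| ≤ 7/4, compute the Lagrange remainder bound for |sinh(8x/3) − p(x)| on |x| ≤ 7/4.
67228*cosh(14/3)/3645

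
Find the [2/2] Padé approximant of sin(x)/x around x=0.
(1 - 7*x**2/60)/(x**2/20 + 1)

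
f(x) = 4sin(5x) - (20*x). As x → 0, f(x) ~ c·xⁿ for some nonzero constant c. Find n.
3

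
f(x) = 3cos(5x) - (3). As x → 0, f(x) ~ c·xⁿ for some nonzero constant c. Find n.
2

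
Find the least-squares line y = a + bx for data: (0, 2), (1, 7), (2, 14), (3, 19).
a = 9/5, b = 29/5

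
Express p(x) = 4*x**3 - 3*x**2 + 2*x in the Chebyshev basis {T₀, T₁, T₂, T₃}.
(-3/2)T₀ + (5)T₁ + (-3/2)T₂ + T₃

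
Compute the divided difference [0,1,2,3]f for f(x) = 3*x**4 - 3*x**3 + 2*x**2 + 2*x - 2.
15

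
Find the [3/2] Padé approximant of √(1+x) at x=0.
(x**3/32 + 9*x**2/16 + 3*x/2 + 1)/(3*x**2/16 + x + 1)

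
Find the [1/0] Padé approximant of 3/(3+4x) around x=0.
1 - 4*x/3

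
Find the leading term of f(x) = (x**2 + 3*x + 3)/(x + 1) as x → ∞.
x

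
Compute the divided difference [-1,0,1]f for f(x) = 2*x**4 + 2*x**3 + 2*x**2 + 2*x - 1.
4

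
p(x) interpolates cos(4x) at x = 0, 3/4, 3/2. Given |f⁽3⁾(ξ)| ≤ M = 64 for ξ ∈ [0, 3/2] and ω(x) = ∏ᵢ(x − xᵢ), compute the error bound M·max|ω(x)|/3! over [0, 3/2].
sqrt(3)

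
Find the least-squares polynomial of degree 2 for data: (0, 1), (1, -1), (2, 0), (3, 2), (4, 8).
36/35 + (-221/70)x + (17/14)x²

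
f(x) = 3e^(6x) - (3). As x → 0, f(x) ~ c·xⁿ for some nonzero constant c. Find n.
1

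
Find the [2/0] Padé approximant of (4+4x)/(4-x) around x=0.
5*x**2/16 + 5*x/4 + 1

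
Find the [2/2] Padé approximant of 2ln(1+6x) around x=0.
12*x*(3*x + 1)/(6*x**2 + 6*x + 1)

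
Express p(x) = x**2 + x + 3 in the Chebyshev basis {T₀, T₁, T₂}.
(7/2)T₀ + T₁ + (1/2)T₂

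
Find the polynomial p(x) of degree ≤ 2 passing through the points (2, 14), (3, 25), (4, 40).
2*x**2 + x + 4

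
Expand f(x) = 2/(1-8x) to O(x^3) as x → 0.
2 + 16*x + 128*x**2 + O(x**3)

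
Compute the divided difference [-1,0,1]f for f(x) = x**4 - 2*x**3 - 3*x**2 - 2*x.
-2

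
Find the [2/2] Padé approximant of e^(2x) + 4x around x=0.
(-x**2/9 + 17*x/3 + 1)/(-x**2/9 - x/3 + 1)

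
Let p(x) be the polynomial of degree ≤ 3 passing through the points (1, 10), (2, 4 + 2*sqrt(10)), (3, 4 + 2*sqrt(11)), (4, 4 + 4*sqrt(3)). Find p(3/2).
-5*sqrt(11)/8 + sqrt(3)/4 + 47/8 + 15*sqrt(10)/8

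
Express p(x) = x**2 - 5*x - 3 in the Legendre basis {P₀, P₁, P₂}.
(-8/3)P₀ + (-5)P₁ + (2/3)P₂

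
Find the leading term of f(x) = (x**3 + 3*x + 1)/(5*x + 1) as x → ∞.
x**2/5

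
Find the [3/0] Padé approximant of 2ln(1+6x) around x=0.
12*x*(12*x**2 - 3*x + 1)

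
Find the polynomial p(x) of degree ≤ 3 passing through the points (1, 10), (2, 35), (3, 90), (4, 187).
2*x**3 + 3*x**2 + 2*x + 3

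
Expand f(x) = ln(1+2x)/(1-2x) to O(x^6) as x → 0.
2*x + 2*x**2 + 20*x**3/3 + 28*x**4/3 + 376*x**5/15 + O(x**6)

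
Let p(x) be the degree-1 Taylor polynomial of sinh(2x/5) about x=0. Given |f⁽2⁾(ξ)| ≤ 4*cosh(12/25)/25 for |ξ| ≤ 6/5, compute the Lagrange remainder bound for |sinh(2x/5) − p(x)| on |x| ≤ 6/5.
72*cosh(12/25)/625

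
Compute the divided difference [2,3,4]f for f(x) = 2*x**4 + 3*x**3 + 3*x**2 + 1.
140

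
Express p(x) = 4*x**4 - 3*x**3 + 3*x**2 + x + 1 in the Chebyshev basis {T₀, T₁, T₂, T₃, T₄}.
(4)T₀ + (-5/4)T₁ + (7/2)T₂ + (-3/4)T₃ + (1/2)T₄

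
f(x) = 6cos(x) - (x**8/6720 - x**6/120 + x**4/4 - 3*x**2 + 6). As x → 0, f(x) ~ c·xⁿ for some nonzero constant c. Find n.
10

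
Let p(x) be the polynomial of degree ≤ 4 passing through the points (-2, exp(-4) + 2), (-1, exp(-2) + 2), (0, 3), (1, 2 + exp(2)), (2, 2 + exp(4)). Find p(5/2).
(-180*exp(2) + 35 + (-420*exp(2) + 634 + 315*exp(4))*exp(4))*exp(-4)/128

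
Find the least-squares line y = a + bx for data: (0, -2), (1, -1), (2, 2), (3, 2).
a = -2, b = 3/2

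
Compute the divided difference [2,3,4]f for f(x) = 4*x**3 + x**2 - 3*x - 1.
37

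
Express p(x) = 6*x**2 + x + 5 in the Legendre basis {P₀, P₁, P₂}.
(7)P₀ + P₁ + (4)P₂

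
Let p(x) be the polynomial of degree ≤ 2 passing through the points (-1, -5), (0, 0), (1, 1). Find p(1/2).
1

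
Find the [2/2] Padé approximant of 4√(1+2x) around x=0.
(5*x**2 + 10*x + 4)/(x**2/4 + 3*x/2 + 1)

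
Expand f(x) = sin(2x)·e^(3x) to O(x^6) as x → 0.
2*x + 6*x**2 + 23*x**3/3 + 5*x**4 + 61*x**5/60 + O(x**6)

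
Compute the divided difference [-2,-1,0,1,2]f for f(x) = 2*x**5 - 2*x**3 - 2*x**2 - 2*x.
0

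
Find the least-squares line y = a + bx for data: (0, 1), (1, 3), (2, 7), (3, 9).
a = 4/5, b = 14/5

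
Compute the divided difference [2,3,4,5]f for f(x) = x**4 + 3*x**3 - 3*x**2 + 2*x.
17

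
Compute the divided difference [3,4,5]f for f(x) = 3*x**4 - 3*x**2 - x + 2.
288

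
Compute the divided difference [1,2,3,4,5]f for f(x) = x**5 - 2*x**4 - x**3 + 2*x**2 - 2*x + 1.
13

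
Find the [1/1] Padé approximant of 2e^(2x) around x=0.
(2*x + 2)/(1 - x)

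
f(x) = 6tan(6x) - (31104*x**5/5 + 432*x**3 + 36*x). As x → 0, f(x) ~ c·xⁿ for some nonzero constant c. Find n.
7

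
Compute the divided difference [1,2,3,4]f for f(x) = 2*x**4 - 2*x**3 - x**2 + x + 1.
18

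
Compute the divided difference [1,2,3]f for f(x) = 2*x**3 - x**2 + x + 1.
11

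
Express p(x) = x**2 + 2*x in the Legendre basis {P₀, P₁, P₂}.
(1/3)P₀ + (2)P₁ + (2/3)P₂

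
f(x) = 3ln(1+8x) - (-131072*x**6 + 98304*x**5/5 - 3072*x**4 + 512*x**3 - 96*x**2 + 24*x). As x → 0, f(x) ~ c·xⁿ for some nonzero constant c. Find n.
7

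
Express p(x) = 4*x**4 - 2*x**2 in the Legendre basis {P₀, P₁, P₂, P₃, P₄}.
(2/15)P₀ + (20/21)P₂ + (32/35)P₄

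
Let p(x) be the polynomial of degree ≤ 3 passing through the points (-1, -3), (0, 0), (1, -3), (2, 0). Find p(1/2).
-3/2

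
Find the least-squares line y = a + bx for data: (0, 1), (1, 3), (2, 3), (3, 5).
a = 6/5, b = 6/5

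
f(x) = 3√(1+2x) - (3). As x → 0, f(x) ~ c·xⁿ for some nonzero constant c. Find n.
1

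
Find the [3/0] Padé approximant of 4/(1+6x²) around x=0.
4 - 24*x**2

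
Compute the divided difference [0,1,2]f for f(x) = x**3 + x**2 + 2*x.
4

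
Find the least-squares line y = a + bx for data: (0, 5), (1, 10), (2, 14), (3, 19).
a = 51/10, b = 23/5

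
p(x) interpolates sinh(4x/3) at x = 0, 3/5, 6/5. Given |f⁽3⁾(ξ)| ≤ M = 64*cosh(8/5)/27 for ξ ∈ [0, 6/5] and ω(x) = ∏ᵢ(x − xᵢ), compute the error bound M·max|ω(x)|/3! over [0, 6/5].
64*sqrt(3)*cosh(8/5)/3375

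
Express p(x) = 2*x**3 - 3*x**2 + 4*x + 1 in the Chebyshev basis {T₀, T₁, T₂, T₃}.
(-1/2)T₀ + (11/2)T₁ + (-3/2)T₂ + (1/2)T₃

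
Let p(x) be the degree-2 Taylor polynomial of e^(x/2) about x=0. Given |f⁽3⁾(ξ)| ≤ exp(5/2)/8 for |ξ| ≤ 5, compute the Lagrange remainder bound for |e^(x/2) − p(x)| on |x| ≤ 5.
125*exp(5/2)/48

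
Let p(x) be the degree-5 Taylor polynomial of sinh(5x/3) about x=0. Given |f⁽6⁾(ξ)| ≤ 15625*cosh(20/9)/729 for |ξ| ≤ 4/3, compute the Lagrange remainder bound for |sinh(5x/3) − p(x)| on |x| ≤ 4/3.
800000*cosh(20/9)/4782969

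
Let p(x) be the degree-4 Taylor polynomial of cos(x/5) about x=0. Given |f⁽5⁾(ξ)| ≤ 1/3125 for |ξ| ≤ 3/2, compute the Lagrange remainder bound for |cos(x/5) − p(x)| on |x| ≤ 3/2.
81/4000000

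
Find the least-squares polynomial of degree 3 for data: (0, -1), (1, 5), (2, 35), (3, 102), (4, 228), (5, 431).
-155/126 + (1889/756)x + (92/63)x² + (331/108)x³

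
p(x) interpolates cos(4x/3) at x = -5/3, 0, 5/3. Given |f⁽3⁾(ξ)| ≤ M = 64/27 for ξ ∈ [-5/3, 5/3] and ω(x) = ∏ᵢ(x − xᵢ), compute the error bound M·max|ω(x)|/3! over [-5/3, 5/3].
8000*sqrt(3)/19683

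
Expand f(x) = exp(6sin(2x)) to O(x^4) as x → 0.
1 + 12*x + 72*x**2 + 280*x**3 + O(x**4)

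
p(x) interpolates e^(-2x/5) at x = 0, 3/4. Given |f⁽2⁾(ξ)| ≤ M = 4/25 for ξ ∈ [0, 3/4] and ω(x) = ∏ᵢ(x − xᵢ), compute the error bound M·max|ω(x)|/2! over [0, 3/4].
9/800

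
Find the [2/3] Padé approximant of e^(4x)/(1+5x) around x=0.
(356*x**2/245 + 502*x/245 + 1)/(4556*x**3/735 - 2082*x**2/245 + 747*x/245 + 1)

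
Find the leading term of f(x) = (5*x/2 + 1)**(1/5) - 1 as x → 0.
x/2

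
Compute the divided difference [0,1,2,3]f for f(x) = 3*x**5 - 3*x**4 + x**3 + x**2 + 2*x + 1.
58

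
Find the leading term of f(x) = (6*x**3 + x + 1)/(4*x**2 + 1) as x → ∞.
3*x/2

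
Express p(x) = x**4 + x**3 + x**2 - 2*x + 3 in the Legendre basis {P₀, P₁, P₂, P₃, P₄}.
(53/15)P₀ + (-7/5)P₁ + (26/21)P₂ + (2/5)P₃ + (8/35)P₄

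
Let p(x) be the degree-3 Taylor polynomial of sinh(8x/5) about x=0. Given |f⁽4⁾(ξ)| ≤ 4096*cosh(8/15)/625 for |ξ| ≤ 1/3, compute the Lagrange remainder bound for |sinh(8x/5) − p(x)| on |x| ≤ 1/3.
512*cosh(8/15)/151875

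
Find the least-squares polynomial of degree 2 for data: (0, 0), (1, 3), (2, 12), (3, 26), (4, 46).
-1/35 + (5/14)x + (39/14)x²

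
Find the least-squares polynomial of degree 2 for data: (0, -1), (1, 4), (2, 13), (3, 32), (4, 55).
-29/35 + (6/7)x + (23/7)x²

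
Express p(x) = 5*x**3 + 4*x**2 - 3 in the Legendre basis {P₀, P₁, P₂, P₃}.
(-5/3)P₀ + (3)P₁ + (8/3)P₂ + (2)P₃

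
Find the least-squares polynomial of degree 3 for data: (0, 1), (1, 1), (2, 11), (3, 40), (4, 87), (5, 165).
20/21 + (-437/126)x + (53/21)x² + (17/18)x³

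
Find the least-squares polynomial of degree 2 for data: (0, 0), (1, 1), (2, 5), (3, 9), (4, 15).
-6/35 + (33/35)x + (5/7)x²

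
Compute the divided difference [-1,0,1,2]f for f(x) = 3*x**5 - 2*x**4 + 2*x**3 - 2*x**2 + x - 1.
13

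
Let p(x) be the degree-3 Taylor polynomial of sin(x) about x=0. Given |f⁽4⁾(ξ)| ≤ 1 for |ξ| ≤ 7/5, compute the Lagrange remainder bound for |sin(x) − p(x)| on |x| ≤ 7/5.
2401/15000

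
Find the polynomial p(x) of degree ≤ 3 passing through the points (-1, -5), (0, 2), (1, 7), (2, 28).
3*x**3 - x**2 + 3*x + 2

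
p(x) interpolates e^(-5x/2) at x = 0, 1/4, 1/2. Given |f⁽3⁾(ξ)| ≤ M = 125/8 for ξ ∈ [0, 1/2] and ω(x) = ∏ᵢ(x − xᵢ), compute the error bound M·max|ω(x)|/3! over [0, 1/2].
125*sqrt(3)/13824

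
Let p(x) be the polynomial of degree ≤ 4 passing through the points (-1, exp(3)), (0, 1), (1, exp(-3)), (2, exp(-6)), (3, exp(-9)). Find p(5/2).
((28 - 5*exp(3))*exp(9) - 70*exp(6) + 35 + 140*exp(3))*exp(-9)/128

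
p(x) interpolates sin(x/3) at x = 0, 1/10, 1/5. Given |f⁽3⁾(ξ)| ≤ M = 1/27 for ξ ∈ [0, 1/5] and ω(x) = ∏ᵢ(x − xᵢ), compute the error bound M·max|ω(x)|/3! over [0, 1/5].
sqrt(3)/729000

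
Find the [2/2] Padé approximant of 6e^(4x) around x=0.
(8*x**2 + 12*x + 6)/(4*x**2/3 - 2*x + 1)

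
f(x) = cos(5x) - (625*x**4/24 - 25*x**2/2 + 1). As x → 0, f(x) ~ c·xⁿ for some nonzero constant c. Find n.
6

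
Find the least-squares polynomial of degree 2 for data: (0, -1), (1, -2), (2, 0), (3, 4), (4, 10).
-39/35 + (-62/35)x + (8/7)x²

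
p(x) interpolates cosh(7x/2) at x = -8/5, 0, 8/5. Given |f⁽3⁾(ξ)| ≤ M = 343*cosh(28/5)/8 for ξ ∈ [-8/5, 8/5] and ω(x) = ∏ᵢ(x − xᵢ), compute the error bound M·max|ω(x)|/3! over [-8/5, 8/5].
21952*sqrt(3)*cosh(28/5)/3375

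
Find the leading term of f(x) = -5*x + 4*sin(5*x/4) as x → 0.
-125*x**3/96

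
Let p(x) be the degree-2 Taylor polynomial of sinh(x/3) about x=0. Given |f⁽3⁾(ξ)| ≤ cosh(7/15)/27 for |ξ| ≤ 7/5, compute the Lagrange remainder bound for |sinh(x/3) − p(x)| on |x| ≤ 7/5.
343*cosh(7/15)/20250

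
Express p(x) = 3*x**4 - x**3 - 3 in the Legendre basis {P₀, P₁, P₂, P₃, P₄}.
(-12/5)P₀ + (-3/5)P₁ + (12/7)P₂ + (-2/5)P₃ + (24/35)P₄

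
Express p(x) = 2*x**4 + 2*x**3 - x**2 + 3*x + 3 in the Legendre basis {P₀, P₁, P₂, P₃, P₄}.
(46/15)P₀ + (21/5)P₁ + (10/21)P₂ + (4/5)P₃ + (16/35)P₄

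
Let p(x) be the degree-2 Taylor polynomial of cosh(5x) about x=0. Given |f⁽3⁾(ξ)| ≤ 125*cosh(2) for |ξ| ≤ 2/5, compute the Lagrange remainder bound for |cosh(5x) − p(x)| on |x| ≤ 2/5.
4*cosh(2)/3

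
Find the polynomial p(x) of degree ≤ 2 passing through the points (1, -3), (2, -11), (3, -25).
-3*x**2 + x - 1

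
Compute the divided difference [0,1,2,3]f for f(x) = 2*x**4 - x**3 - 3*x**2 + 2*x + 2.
11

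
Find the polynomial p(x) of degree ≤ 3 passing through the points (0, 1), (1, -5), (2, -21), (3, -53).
-x**3 - 2*x**2 - 3*x + 1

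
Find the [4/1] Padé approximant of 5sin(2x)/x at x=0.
4*x**4/3 - 20*x**2/3 + 10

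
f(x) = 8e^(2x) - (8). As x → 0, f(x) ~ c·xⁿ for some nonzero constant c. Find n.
1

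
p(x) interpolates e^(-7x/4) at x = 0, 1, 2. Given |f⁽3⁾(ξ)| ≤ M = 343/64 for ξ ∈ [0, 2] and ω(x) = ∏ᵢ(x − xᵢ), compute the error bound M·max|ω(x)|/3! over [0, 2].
343*sqrt(3)/1728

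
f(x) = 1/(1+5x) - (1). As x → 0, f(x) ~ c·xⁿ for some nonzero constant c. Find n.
1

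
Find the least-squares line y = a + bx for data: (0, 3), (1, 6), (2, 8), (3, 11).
a = 31/10, b = 13/5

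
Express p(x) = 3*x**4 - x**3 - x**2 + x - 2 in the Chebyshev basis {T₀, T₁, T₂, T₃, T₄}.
(-11/8)T₀ + (1/4)T₁ + T₂ + (-1/4)T₃ + (3/8)T₄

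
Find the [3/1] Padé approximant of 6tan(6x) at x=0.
432*x**3 + 36*x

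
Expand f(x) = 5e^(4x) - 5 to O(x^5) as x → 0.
20*x + 40*x**2 + 160*x**3/3 + 160*x**4/3 + O(x**5)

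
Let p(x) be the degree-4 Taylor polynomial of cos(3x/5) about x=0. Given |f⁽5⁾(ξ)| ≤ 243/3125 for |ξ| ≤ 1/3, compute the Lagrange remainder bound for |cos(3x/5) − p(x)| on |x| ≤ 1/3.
1/375000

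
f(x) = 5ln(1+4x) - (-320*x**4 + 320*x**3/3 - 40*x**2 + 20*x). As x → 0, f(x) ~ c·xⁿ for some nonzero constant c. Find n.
5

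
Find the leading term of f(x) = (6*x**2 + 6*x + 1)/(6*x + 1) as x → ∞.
x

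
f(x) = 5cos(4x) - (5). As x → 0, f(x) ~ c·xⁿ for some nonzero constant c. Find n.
2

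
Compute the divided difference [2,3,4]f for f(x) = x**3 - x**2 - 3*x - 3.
8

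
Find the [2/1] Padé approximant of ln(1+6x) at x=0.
6*x*(x + 1)/(4*x + 1)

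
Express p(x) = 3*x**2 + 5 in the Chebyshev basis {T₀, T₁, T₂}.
(13/2)T₀ + (3/2)T₂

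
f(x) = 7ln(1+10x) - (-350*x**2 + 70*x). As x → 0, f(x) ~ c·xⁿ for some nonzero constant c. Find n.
3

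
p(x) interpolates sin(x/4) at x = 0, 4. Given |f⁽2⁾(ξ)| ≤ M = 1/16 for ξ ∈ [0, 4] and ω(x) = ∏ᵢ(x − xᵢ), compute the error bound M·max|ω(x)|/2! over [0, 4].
1/8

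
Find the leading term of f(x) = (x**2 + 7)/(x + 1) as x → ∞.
x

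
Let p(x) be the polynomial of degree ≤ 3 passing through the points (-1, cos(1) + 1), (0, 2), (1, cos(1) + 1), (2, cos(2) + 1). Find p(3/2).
5*cos(2)/16 + cos(1) + 11/16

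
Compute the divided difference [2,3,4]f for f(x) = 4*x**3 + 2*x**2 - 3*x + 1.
38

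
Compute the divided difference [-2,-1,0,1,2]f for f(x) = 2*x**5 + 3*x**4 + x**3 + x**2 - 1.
3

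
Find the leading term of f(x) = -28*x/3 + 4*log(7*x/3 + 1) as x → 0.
-98*x**2/9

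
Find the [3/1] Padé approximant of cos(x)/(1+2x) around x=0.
(x**3/48 - 43*x**2/84 + x/168 + 1)/(337*x/168 + 1)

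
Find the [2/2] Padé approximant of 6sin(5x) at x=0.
30*x/(25*x**2/6 + 1)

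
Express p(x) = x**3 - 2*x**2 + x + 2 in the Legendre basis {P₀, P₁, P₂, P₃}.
(4/3)P₀ + (8/5)P₁ + (-4/3)P₂ + (2/5)P₃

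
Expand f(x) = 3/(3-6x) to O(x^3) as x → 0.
1 + 2*x + 4*x**2 + O(x**3)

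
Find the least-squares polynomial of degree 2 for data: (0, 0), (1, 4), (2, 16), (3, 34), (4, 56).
-2/5 + (11/5)x + (3)x²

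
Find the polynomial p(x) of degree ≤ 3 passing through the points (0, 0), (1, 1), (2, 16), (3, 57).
2*x**3 + x**2 - 2*x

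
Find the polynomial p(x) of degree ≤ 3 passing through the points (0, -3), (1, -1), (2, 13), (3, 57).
3*x**3 - 3*x**2 + 2*x - 3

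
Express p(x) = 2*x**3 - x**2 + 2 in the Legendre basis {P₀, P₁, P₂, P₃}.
(5/3)P₀ + (6/5)P₁ + (-2/3)P₂ + (4/5)P₃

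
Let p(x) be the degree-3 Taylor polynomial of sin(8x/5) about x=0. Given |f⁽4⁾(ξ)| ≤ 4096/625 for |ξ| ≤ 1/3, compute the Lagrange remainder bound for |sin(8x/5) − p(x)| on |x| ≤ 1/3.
512/151875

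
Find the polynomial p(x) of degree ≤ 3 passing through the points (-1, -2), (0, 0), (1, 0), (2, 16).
3*x**3 - x**2 - 2*x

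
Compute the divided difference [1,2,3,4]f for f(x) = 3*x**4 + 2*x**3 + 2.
32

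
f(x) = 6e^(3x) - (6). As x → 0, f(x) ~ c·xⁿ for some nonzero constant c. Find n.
1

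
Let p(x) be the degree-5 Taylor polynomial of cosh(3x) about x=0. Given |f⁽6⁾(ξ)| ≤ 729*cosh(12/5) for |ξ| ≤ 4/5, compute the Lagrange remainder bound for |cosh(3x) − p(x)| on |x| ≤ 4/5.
20736*cosh(12/5)/78125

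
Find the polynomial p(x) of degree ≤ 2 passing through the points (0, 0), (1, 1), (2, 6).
2*x**2 - x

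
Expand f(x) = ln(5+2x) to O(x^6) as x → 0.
log(5) + 2*x/5 - 2*x**2/25 + 8*x**3/375 - 4*x**4/625 + 32*x**5/15625 + O(x**6)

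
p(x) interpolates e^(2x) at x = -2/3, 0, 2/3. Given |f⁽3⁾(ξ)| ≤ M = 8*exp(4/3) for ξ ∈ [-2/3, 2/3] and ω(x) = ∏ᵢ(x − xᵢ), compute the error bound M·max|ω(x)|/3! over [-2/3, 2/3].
64*sqrt(3)*exp(4/3)/729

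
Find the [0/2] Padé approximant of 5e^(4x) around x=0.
5/(8*x**2 - 4*x + 1)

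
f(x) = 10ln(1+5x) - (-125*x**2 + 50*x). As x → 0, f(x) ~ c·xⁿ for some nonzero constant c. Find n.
3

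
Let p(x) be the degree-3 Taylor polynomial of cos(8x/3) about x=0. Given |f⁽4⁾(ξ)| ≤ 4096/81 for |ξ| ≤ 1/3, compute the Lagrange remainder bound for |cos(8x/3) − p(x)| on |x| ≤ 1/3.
512/19683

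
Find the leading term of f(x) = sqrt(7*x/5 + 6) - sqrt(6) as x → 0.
7*sqrt(6)*x/60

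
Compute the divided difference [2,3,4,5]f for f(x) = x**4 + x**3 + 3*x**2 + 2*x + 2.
15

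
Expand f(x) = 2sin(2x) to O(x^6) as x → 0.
4*x - 8*x**3/3 + 8*x**5/15 + O(x**6)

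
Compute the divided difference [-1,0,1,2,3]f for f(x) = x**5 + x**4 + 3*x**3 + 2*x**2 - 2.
6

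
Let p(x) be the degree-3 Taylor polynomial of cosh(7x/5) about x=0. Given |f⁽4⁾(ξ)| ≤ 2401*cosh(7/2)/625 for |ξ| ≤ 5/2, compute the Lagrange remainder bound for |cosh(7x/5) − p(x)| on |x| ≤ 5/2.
2401*cosh(7/2)/384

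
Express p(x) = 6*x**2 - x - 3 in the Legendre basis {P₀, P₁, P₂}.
-P₀ - P₁ + (4)P₂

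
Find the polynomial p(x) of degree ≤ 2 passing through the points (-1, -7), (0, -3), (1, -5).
-3*x**2 + x - 3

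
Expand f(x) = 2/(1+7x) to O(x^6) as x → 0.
2 - 14*x + 98*x**2 - 686*x**3 + 4802*x**4 - 33614*x**5 + O(x**6)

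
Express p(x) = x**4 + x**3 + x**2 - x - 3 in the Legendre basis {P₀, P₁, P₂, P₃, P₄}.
(-37/15)P₀ + (-2/5)P₁ + (26/21)P₂ + (2/5)P₃ + (8/35)P₄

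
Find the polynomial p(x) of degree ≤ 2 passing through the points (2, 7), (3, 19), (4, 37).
3*x**2 - 3*x + 1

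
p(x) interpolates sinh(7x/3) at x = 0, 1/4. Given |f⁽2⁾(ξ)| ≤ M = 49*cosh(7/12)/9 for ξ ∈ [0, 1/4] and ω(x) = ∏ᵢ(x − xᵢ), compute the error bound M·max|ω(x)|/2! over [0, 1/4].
49*cosh(7/12)/1152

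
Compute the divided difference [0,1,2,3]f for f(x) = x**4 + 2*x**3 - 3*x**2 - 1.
8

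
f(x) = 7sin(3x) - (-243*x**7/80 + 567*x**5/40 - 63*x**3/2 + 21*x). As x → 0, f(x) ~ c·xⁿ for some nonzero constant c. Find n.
9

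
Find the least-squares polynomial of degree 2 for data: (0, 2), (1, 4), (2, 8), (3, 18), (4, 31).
11/5 + (-4/5)x + (2)x²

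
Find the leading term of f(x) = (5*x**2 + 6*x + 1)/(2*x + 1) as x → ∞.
5*x/2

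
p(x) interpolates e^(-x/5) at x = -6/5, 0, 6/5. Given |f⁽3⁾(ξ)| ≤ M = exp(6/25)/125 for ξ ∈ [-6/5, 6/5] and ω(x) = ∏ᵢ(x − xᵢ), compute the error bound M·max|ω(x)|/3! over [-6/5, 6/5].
8*sqrt(3)*exp(6/25)/15625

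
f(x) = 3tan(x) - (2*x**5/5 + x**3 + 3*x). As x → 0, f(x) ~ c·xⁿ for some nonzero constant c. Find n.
7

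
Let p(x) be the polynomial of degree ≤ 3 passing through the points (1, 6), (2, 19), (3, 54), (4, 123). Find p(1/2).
4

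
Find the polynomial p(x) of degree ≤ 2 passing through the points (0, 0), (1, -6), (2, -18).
-3*x**2 - 3*x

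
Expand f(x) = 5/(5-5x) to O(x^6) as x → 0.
1 + x + x**2 + x**3 + x**4 + x**5 + O(x**6)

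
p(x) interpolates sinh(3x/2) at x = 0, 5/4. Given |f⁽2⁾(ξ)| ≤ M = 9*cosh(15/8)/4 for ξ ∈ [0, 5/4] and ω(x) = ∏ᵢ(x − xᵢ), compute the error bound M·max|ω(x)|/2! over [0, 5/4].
225*cosh(15/8)/512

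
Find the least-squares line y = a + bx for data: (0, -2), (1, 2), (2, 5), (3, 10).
a = -21/10, b = 39/10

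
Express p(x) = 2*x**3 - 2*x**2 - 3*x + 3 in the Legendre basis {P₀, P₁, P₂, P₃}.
(7/3)P₀ + (-9/5)P₁ + (-4/3)P₂ + (4/5)P₃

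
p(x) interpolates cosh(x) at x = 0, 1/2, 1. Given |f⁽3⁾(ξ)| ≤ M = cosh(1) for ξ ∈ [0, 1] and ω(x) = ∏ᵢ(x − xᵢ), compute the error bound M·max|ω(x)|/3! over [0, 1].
sqrt(3)*cosh(1)/216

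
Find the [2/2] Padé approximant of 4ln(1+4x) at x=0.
16*x*(2*x + 1)/(8*x**2/3 + 4*x + 1)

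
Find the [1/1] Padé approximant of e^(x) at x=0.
(x/2 + 1)/(1 - x/2)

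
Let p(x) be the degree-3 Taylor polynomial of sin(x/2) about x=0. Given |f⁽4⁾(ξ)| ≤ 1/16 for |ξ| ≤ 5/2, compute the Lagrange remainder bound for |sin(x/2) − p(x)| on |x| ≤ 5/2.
625/6144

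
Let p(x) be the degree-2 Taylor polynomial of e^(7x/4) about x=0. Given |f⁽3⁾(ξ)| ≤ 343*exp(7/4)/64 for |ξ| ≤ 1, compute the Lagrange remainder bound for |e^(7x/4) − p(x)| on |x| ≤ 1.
343*exp(7/4)/384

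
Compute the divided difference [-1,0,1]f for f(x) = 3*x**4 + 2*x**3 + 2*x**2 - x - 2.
5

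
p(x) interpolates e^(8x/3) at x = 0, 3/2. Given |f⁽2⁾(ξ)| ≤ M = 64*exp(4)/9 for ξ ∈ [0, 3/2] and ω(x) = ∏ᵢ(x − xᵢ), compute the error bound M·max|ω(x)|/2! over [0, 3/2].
2*exp(4)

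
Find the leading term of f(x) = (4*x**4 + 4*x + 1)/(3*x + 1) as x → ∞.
4*x**3/3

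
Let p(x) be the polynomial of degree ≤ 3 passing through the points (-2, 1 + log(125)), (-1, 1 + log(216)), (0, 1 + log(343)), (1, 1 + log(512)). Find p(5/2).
1 + log(16388945225936291321230313138304319488*2**(3/8)*3**(5/16)*5**(7/16)*7**(9/16)/207166472332785427482736201687578125)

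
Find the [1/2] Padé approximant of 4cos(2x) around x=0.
4/(2*x**2 + 1)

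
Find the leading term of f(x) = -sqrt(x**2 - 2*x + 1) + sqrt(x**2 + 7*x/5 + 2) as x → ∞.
17/10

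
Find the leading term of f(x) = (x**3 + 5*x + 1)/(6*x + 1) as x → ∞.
x**2/6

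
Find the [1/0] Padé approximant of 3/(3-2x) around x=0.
2*x/3 + 1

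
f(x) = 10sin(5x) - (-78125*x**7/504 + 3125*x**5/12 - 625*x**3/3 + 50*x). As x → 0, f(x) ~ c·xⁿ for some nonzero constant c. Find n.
9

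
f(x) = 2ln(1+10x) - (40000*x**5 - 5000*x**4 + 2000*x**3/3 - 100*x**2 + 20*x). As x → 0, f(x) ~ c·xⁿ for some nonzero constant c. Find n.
6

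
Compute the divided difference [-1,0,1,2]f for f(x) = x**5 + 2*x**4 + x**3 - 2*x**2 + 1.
10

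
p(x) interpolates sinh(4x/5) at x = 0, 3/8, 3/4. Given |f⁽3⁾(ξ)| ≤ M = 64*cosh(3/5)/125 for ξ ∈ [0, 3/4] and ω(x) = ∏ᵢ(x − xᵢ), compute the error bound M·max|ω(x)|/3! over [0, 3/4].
sqrt(3)*cosh(3/5)/1000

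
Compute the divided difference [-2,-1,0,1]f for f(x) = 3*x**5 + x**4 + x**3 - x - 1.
14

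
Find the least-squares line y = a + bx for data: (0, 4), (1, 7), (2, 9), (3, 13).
a = 39/10, b = 29/10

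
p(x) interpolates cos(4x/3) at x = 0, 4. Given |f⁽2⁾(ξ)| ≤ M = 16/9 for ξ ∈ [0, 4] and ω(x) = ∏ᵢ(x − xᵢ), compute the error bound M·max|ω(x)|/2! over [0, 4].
32/9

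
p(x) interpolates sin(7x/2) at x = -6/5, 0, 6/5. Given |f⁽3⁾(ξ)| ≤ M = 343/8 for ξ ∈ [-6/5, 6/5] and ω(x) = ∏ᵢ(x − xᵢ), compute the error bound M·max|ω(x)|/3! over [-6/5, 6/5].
343*sqrt(3)/125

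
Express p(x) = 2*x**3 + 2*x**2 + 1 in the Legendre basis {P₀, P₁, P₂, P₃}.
(5/3)P₀ + (6/5)P₁ + (4/3)P₂ + (4/5)P₃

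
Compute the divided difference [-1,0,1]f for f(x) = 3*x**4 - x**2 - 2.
2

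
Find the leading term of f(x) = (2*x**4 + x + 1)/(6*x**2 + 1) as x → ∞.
x**2/3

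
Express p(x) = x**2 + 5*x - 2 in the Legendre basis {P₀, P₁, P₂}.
(-5/3)P₀ + (5)P₁ + (2/3)P₂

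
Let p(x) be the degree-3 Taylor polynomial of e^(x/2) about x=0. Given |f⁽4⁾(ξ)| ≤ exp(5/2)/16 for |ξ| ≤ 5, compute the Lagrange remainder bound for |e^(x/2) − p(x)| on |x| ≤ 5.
625*exp(5/2)/384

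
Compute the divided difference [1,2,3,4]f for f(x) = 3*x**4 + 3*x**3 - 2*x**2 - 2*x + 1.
33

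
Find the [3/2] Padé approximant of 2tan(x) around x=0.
2*x*(15 - x**2)/(15*(1 - 2*x**2/5))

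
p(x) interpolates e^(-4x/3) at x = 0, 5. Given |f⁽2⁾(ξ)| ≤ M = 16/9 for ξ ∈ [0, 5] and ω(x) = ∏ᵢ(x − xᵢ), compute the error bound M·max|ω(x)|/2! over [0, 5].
50/9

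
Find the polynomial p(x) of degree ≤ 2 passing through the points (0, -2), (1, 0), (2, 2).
2*x - 2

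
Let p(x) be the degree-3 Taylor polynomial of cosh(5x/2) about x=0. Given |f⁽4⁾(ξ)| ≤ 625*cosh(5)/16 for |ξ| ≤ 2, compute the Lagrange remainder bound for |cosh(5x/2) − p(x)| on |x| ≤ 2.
625*cosh(5)/24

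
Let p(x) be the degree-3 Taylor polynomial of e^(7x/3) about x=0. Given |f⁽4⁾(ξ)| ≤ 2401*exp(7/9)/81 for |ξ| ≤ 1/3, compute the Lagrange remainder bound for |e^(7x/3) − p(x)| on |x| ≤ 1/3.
2401*exp(7/9)/157464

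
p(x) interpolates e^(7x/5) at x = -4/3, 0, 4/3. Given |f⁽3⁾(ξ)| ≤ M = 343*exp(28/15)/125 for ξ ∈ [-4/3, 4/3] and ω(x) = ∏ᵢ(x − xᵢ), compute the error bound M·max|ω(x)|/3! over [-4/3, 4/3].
21952*sqrt(3)*exp(28/15)/91125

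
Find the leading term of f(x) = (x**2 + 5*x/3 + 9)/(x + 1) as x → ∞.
x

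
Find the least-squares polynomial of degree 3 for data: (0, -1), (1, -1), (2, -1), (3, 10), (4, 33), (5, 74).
-16/21 + (-7/9)x + (-97/84)x² + (31/36)x³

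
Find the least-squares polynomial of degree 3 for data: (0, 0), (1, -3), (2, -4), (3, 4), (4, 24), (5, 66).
-4/63 + (-677/378)x + (-517/252)x² + (109/108)x³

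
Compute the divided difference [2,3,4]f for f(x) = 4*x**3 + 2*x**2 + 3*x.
38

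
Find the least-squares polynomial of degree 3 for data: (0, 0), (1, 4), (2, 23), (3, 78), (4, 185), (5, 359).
29/126 + (13/108)x + (19/252)x² + (77/27)x³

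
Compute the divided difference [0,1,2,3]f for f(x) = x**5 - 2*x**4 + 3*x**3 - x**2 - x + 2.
16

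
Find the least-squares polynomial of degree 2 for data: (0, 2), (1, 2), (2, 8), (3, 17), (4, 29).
58/35 + (-57/70)x + (27/14)x²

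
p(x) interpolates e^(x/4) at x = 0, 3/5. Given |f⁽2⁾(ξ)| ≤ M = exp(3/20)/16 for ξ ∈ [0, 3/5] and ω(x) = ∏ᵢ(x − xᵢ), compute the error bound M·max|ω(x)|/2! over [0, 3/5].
9*exp(3/20)/3200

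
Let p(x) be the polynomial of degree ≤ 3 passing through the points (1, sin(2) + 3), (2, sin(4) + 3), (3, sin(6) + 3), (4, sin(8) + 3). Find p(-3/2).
385*sin(6)/16 - 105*sin(8)/16 + 3 + 231*sin(2)/16 - 495*sin(4)/16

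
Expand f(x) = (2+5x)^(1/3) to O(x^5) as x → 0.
2**(1/3) + 5*2**(1/3)*x/6 - 25*2**(1/3)*x**2/36 + 625*2**(1/3)*x**3/648 - 3125*2**(1/3)*x**4/1944 + O(x**5)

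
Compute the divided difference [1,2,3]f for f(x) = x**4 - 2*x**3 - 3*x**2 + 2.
10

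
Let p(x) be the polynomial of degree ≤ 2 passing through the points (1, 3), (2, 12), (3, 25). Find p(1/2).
0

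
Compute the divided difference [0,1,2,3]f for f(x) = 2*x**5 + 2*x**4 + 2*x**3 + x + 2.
64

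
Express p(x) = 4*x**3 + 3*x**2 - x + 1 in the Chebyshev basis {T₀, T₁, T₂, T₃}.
(5/2)T₀ + (2)T₁ + (3/2)T₂ + T₃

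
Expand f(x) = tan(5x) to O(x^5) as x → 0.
5*x + 125*x**3/3 + O(x**5)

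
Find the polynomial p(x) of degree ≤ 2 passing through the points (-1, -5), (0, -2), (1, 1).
3*x - 2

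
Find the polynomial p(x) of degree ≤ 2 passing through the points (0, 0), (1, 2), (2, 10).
3*x**2 - x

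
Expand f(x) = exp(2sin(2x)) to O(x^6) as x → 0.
1 + 4*x + 8*x**2 + 8*x**3 - 184*x**5/15 + O(x**6)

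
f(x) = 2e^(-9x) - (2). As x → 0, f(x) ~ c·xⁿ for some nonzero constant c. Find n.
1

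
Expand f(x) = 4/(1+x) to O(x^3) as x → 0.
4 - 4*x + 4*x**2 + O(x**3)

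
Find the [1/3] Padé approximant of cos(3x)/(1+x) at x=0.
(1 - 15*x/4)/(-99*x**3/8 + 3*x**2/4 - 11*x/4 + 1)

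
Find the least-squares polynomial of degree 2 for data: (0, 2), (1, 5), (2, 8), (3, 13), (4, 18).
72/35 + (16/7)x + (3/7)x²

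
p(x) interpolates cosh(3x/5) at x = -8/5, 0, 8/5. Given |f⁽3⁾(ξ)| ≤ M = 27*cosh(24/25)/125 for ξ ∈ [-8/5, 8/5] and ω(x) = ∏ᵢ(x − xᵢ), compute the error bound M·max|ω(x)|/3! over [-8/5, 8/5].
512*sqrt(3)*cosh(24/25)/15625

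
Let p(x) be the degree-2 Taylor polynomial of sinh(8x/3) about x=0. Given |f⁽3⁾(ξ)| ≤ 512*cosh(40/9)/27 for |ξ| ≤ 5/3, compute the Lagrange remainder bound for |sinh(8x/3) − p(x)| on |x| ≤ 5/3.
32000*cosh(40/9)/2187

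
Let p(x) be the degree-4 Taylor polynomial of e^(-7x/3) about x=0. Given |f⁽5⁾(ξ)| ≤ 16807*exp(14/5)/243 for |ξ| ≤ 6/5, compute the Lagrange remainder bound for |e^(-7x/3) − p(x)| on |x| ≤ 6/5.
67228*exp(14/5)/46875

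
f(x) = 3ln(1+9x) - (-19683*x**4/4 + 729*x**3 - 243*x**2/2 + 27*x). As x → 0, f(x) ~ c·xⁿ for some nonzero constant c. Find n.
5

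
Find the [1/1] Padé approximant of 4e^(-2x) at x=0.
(4 - 4*x)/(x + 1)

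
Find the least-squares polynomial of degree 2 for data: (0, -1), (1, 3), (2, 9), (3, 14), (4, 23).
-32/35 + (233/70)x + (9/14)x²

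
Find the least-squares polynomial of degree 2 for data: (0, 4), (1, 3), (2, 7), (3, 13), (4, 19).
122/35 + (-4/7)x + (8/7)x²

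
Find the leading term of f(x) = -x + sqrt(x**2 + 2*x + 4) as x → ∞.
1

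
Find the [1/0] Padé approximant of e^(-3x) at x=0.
1 - 3*x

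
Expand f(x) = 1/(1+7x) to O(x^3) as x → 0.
1 - 7*x + 49*x**2 + O(x**3)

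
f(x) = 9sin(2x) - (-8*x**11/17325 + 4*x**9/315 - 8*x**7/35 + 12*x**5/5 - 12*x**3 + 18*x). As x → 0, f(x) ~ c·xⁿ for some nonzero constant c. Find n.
13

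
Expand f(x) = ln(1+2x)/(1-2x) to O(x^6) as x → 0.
2*x + 2*x**2 + 20*x**3/3 + 28*x**4/3 + 376*x**5/15 + O(x**6)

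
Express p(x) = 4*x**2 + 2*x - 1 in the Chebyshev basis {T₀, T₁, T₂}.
T₀ + (2)T₁ + (2)T₂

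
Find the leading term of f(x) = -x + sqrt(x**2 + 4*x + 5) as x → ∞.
2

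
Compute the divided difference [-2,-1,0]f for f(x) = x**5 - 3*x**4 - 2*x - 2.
-36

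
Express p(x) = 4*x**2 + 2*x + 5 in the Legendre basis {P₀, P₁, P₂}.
(19/3)P₀ + (2)P₁ + (8/3)P₂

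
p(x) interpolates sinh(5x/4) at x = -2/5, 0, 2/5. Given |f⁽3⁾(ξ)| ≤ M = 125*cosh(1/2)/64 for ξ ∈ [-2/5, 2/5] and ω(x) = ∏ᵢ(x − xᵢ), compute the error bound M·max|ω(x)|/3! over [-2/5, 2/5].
sqrt(3)*cosh(1/2)/216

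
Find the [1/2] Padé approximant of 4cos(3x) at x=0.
4/(9*x**2/2 + 1)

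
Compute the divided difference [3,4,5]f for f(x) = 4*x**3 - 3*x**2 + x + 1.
45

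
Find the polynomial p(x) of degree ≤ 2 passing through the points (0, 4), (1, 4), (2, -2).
-3*x**2 + 3*x + 4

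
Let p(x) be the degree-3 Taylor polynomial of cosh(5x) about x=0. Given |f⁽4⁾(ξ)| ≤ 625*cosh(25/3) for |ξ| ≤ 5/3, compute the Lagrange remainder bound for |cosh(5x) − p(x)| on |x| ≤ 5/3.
390625*cosh(25/3)/1944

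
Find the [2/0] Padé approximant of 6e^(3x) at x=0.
27*x**2 + 18*x + 6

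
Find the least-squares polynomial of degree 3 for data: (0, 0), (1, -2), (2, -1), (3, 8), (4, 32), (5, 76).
-1/63 + (-241/189)x + (-29/18)x² + (53/54)x³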